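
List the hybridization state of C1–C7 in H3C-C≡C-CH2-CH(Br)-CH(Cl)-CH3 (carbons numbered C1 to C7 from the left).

C1 sp3, C2 sp, C3 sp, C4 sp3, C5 sp3, C6 sp3, C7 sp3

C1: 4 σ bonds — 4 electron domains, sp3.
C2 (2 σ bonds, plus two π bonds) has steric number 2: sp.
C3 (2 σ bonds, plus two π bonds) has steric number 2: sp.
C4: 4 σ bonds — 4 electron domains, sp3.
C5 carries 4 σ bonds, giving a steric number of 4, so it is sp3.
C6 carries 4 σ bonds, giving a steric number of 4, so it is sp3.
C7: 4 σ bonds; 4 regions of electron density → sp3.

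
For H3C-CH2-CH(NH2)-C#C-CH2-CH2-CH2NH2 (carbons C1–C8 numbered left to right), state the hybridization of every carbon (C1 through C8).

C1 sp3, C2 sp3, C3 sp3, C4 sp, C5 sp, C6 sp3, C7 sp3, C8 sp3

C1: 4 σ bonds — 4 electron domains, sp3.
C2 carries 4 σ bonds, giving a steric number of 4, so it is sp3.
C3 — 4 σ bonds. Steric number 4, so sp3.
C4 is sp: 2 σ bonds, plus two π bonds, 2 electron-density regions.
C5: 2 σ bonds, plus two π bonds — 2 electron domains, sp.
C6 — 4 σ bonds. Steric number 4, so sp3.
C7: 4 σ bonds; 4 regions of electron density → sp3.
C8 — 4 σ bonds. Steric number 4, so sp3.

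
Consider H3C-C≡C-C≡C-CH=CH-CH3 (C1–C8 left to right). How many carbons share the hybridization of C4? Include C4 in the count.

C4 is sp (two π bonds).
C1: sp3
C2: sp ✓
C3: sp ✓
C4: sp ✓
C5: sp ✓
C6: sp2
C7: sp2
C8: sp3
4 carbons are sp.

4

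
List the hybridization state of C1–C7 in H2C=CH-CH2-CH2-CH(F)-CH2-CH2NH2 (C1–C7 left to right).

C1 has 3 σ bonds, plus one π bond: steric number 3 → sp2.
C2 — 3 σ bonds, plus one π bond. Steric number 3, so sp2.
C3 is sp3: 4 σ bonds, 4 electron-density regions.
C4: 4 σ bonds; 4 regions of electron density → sp3.
C5: 4 σ bonds; 4 regions of electron density → sp3.
C6: 4 σ bonds; 4 regions of electron density → sp3.
C7: 4 σ bonds; 4 regions of electron density → sp3.

C1 sp2, C2 sp2, C3 sp3, C4 sp3, C5 sp3, C6 sp3, C7 sp3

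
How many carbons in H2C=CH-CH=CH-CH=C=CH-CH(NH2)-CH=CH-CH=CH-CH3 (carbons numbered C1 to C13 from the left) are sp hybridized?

1

C1: sp2
C2: sp2
C3: sp2
C4: sp2
C5: sp2
C6: sp ✓
C7: sp2
C8: sp3
C9: sp2
C10: sp2
C11: sp2
C12: sp2
C13: sp3
C6 → 1 sp carbon.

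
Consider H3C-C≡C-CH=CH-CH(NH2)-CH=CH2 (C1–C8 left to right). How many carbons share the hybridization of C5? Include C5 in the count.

4

C5 is sp2 (one π bond).
C1: sp3
C2: sp
C3: sp
C4: sp2 ✓
C5: sp2 ✓
C6: sp3
C7: sp2 ✓
C8: sp2 ✓
4 carbons are sp2.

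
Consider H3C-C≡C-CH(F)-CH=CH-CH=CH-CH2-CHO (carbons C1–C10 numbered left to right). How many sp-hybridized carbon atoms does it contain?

C1: sp3
C2: sp ✓
C3: sp ✓
C4: sp3
C5: sp2
C6: sp2
C7: sp2
C8: sp2
C9: sp3
C10: sp2
C2, C3 → 2 sp carbons.

2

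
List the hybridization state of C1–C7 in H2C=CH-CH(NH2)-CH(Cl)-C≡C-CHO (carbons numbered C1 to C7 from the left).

C1 sp2, C2 sp2, C3 sp3, C4 sp3, C5 sp, C6 sp, C7 sp2

C1: 3 σ bonds, plus one π bond; 3 regions of electron density → sp2.
C2 is sp2: 3 σ bonds, plus one π bond, 3 electron-density regions.
C3: 4 σ bonds — 4 electron domains, sp3.
C4: 4 σ bonds; 4 regions of electron density → sp3.
C5 — 2 σ bonds, plus two π bonds. Steric number 2, so sp.
C6 (2 σ bonds, plus two π bonds) has steric number 2: sp.
C7: 3 σ bonds, plus one π bond; 3 regions of electron density → sp2.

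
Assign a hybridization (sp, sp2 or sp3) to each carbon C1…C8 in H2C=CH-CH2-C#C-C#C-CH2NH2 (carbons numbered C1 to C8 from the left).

C1 sp2, C2 sp2, C3 sp3, C4 sp, C5 sp, C6 sp, C7 sp, C8 sp3

C1 — 3 σ bonds, plus one π bond. Steric number 3, so sp2.
C2 (3 σ bonds, plus one π bond) has steric number 3: sp2.
C3: 4 σ bonds; 4 regions of electron density → sp3.
C4 is sp: 2 σ bonds, plus two π bonds, 2 electron-density regions.
C5 (2 σ bonds, plus two π bonds) has steric number 2: sp.
C6: 2 σ bonds, plus two π bonds — 2 electron domains, sp.
C7 — 2 σ bonds, plus two π bonds. Steric number 2, so sp.
C8 carries 4 σ bonds, giving a steric number of 4, so it is sp3.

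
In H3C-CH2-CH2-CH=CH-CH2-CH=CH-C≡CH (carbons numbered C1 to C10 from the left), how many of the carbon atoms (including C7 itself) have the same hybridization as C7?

4

C7 is sp2 (one π bond).
C1: sp3
C2: sp3
C3: sp3
C4: sp2 ✓
C5: sp2 ✓
C6: sp3
C7: sp2 ✓
C8: sp2 ✓
C9: sp
C10: sp
4 carbons are sp2.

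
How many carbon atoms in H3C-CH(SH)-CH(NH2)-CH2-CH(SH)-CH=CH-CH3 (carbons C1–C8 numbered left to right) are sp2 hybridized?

2

C1: sp3
C2: sp3
C3: sp3
C4: sp3
C5: sp3
C6: sp2 ✓
C7: sp2 ✓
C8: sp3
C6, C7 → 2 sp2 carbons.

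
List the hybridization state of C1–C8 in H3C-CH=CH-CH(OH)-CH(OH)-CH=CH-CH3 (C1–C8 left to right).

C1 sp3, C2 sp2, C3 sp2, C4 sp3, C5 sp3, C6 sp2, C7 sp2, C8 sp3

C1 carries 4 σ bonds, giving a steric number of 4, so it is sp3.
C2 — 3 σ bonds, plus one π bond. Steric number 3, so sp2.
C3 (3 σ bonds, plus one π bond) has steric number 3: sp2.
C4 has 4 σ bonds: steric number 4 → sp3.
C5: 4 σ bonds — 4 electron domains, sp3.
C6 carries 3 σ bonds, plus one π bond, giving a steric number of 3, so it is sp2.
C7 carries 3 σ bonds, plus one π bond, giving a steric number of 3, so it is sp2.
C8 has 4 σ bonds: steric number 4 → sp3.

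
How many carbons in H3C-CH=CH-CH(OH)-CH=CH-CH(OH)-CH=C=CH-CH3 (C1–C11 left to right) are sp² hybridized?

C1: sp3
C2: sp2 ✓
C3: sp2 ✓
C4: sp3
C5: sp2 ✓
C6: sp2 ✓
C7: sp3
C8: sp2 ✓
C9: sp
C10: sp2 ✓
C11: sp3
C2, C3, C5, C6, C8, C10 → 6 sp2 carbons.

6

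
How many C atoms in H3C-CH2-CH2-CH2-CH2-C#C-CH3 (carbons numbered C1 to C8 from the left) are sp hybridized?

C1: sp3
C2: sp3
C3: sp3
C4: sp3
C5: sp3
C6: sp ✓
C7: sp ✓
C8: sp3
C6, C7 → 2 sp carbons.

2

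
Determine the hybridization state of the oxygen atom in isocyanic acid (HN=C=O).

The oxygen atom: 1 σ bond and 2 lone pairs, plus one π bond — 3 electron domains, sp2.

sp2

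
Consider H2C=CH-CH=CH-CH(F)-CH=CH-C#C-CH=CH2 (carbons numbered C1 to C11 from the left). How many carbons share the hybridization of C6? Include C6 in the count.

C6 is sp2 (one π bond).
C1: sp2 ✓
C2: sp2 ✓
C3: sp2 ✓
C4: sp2 ✓
C5: sp3
C6: sp2 ✓
C7: sp2 ✓
C8: sp
C9: sp
C10: sp2 ✓
C11: sp2 ✓
8 carbons are sp2.

8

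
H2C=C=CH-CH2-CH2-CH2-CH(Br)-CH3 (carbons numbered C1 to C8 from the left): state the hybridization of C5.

sp3

C5 — 4 σ bonds. Steric number 4, so sp3.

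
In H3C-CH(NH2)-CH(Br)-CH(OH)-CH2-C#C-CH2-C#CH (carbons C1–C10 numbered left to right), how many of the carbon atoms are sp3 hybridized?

C1: sp3 ✓
C2: sp3 ✓
C3: sp3 ✓
C4: sp3 ✓
C5: sp3 ✓
C6: sp
C7: sp
C8: sp3 ✓
C9: sp
C10: sp
C1, C2, C3, C4, C5, C8 → 6 sp3 carbons.

6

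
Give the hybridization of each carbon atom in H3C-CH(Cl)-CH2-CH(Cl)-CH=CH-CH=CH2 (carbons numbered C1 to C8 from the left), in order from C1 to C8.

C1 sp3, C2 sp3, C3 sp3, C4 sp3, C5 sp2, C6 sp2, C7 sp2, C8 sp2

C1 is sp3: 4 σ bonds, 4 electron-density regions.
C2: 4 σ bonds — 4 electron domains, sp3.
C3 is sp3: 4 σ bonds, 4 electron-density regions.
C4 has 4 σ bonds: steric number 4 → sp3.
C5 — 3 σ bonds, plus one π bond. Steric number 3, so sp2.
C6 carries 3 σ bonds, plus one π bond, giving a steric number of 3, so it is sp2.
C7 carries 3 σ bonds, plus one π bond, giving a steric number of 3, so it is sp2.
C8 (3 σ bonds, plus one π bond) has steric number 3: sp2.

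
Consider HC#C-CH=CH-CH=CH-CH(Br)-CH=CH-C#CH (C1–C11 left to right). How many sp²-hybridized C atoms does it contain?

C1: sp
C2: sp
C3: sp2 ✓
C4: sp2 ✓
C5: sp2 ✓
C6: sp2 ✓
C7: sp3
C8: sp2 ✓
C9: sp2 ✓
C10: sp
C11: sp
C3, C4, C5, C6, C8, C9 → 6 sp2 carbons.

6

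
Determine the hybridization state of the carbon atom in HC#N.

sp

The carbon atom — 2 σ bonds, plus two π bonds. Steric number 2, so sp.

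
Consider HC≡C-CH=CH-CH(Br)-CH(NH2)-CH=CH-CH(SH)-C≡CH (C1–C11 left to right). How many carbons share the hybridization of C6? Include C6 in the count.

3

C6 is sp3 (only σ bonds).
C1: sp
C2: sp
C3: sp2
C4: sp2
C5: sp3 ✓
C6: sp3 ✓
C7: sp2
C8: sp2
C9: sp3 ✓
C10: sp
C11: sp
3 carbons are sp3.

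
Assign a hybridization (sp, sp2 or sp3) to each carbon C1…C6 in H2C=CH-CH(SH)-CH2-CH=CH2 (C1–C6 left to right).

C1 sp2, C2 sp2, C3 sp3, C4 sp3, C5 sp2, C6 sp2

C1: 3 σ bonds, plus one π bond — 3 electron domains, sp2.
C2 (3 σ bonds, plus one π bond) has steric number 3: sp2.
C3 (4 σ bonds) has steric number 4: sp3.
C4: 4 σ bonds; 4 regions of electron density → sp3.
C5 carries 3 σ bonds, plus one π bond, giving a steric number of 3, so it is sp2.
C6 has 3 σ bonds, plus one π bond: steric number 3 → sp2.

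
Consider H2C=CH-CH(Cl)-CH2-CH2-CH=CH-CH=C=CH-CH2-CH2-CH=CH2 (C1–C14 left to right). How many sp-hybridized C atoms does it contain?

C1: sp2
C2: sp2
C3: sp3
C4: sp3
C5: sp3
C6: sp2
C7: sp2
C8: sp2
C9: sp ✓
C10: sp2
C11: sp3
C12: sp3
C13: sp2
C14: sp2
C9 → 1 sp carbon.

1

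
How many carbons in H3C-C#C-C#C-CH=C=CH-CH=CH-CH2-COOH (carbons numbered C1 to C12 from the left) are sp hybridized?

C1: sp3
C2: sp ✓
C3: sp ✓
C4: sp ✓
C5: sp ✓
C6: sp2
C7: sp ✓
C8: sp2
C9: sp2
C10: sp2
C11: sp3
C12: sp2
C2, C3, C4, C5, C7 → 5 sp carbons.

5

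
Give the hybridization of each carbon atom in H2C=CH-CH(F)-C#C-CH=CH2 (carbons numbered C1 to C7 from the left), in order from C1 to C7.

C1 sp2, C2 sp2, C3 sp3, C4 sp, C5 sp, C6 sp2, C7 sp2

C1: 3 σ bonds, plus one π bond; 3 regions of electron density → sp2.
C2 has 3 σ bonds, plus one π bond: steric number 3 → sp2.
C3 is sp3: 4 σ bonds, 4 electron-density regions.
C4: 2 σ bonds, plus two π bonds; 2 regions of electron density → sp.
C5 — 2 σ bonds, plus two π bonds. Steric number 2, so sp.
C6: 3 σ bonds, plus one π bond — 3 electron domains, sp2.
C7: 3 σ bonds, plus one π bond; 3 regions of electron density → sp2.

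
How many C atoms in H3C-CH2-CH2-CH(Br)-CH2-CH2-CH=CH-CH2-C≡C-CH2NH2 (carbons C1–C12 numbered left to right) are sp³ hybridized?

8

C1: sp3 ✓
C2: sp3 ✓
C3: sp3 ✓
C4: sp3 ✓
C5: sp3 ✓
C6: sp3 ✓
C7: sp2
C8: sp2
C9: sp3 ✓
C10: sp
C11: sp
C12: sp3 ✓
C1, C2, C3, C4, C5, C6, C9, C12 → 8 sp3 carbons.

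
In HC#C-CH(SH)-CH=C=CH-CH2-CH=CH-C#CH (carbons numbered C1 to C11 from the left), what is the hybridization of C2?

sp

C2 — 2 σ bonds, plus two π bonds. Steric number 2, so sp.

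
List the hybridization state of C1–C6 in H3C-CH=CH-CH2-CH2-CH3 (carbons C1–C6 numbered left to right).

C1 has 4 σ bonds: steric number 4 → sp3.
C2 has 3 σ bonds, plus one π bond: steric number 3 → sp2.
C3 carries 3 σ bonds, plus one π bond, giving a steric number of 3, so it is sp2.
C4 has 4 σ bonds: steric number 4 → sp3.
C5: 4 σ bonds — 4 electron domains, sp3.
C6 — 4 σ bonds. Steric number 4, so sp3.

C1 sp3, C2 sp2, C3 sp2, C4 sp3, C5 sp3, C6 sp3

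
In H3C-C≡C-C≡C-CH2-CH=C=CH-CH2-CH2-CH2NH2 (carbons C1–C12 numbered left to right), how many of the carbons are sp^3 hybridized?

C1: sp3 ✓
C2: sp
C3: sp
C4: sp
C5: sp
C6: sp3 ✓
C7: sp2
C8: sp
C9: sp2
C10: sp3 ✓
C11: sp3 ✓
C12: sp3 ✓
C1, C6, C10, C11, C12 → 5 sp3 carbons.

5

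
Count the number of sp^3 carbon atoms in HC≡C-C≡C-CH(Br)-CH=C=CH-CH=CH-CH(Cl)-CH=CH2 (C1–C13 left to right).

C1: sp
C2: sp
C3: sp
C4: sp
C5: sp3 ✓
C6: sp2
C7: sp
C8: sp2
C9: sp2
C10: sp2
C11: sp3 ✓
C12: sp2
C13: sp2
C5, C11 → 2 sp3 carbons.

2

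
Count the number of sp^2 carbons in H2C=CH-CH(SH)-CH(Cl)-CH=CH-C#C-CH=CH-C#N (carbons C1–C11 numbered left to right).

6

C1: sp2 ✓
C2: sp2 ✓
C3: sp3
C4: sp3
C5: sp2 ✓
C6: sp2 ✓
C7: sp
C8: sp
C9: sp2 ✓
C10: sp2 ✓
C11: sp
C1, C2, C5, C6, C9, C10 → 6 sp2 carbons.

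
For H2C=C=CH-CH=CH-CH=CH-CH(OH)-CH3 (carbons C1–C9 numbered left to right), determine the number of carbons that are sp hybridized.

1

C1: sp2
C2: sp ✓
C3: sp2
C4: sp2
C5: sp2
C6: sp2
C7: sp2
C8: sp3
C9: sp3
C2 → 1 sp carbon.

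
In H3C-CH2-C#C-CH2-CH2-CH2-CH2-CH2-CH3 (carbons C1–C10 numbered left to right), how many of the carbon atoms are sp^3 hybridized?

C1: sp3 ✓
C2: sp3 ✓
C3: sp
C4: sp
C5: sp3 ✓
C6: sp3 ✓
C7: sp3 ✓
C8: sp3 ✓
C9: sp3 ✓
C10: sp3 ✓
C1, C2, C5, C6, C7, C8, C9, C10 → 8 sp3 carbons.

8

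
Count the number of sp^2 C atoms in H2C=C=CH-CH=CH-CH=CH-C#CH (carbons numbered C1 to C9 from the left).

6

C1: sp2 ✓
C2: sp
C3: sp2 ✓
C4: sp2 ✓
C5: sp2 ✓
C6: sp2 ✓
C7: sp2 ✓
C8: sp
C9: sp
C1, C3, C4, C5, C6, C7 → 6 sp2 carbons.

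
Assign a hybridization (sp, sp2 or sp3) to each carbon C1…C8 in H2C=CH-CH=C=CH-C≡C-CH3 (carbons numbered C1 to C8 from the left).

C1 sp2, C2 sp2, C3 sp2, C4 sp, C5 sp2, C6 sp, C7 sp, C8 sp3

C1 is sp2: 3 σ bonds, plus one π bond, 3 electron-density regions.
C2 carries 3 σ bonds, plus one π bond, giving a steric number of 3, so it is sp2.
C3 carries 3 σ bonds, plus one π bond, giving a steric number of 3, so it is sp2.
C4 (2 σ bonds, plus two π bonds) has steric number 2: sp.
C5 is sp2: 3 σ bonds, plus one π bond, 3 electron-density regions.
C6 carries 2 σ bonds, plus two π bonds, giving a steric number of 2, so it is sp.
C7 carries 2 σ bonds, plus two π bonds, giving a steric number of 2, so it is sp.
C8 has 4 σ bonds: steric number 4 → sp3.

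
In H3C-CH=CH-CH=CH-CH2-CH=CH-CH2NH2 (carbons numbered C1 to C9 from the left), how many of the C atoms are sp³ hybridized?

C1: sp3 ✓
C2: sp2
C3: sp2
C4: sp2
C5: sp2
C6: sp3 ✓
C7: sp2
C8: sp2
C9: sp3 ✓
C1, C6, C9 → 3 sp3 carbons.

3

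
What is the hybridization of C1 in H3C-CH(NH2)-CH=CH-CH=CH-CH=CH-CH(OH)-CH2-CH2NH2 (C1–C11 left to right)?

C1 has 4 σ bonds: steric number 4 → sp3.

sp³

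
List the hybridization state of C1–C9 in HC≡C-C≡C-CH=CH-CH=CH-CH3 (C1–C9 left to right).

C1 sp, C2 sp, C3 sp, C4 sp, C5 sp2, C6 sp2, C7 sp2, C8 sp2, C9 sp3

C1 is sp: 2 σ bonds, plus two π bonds, 2 electron-density regions.
C2 is sp: 2 σ bonds, plus two π bonds, 2 electron-density regions.
C3 carries 2 σ bonds, plus two π bonds, giving a steric number of 2, so it is sp.
C4 carries 2 σ bonds, plus two π bonds, giving a steric number of 2, so it is sp.
C5 (3 σ bonds, plus one π bond) has steric number 3: sp2.
C6: 3 σ bonds, plus one π bond; 3 regions of electron density → sp2.
C7 carries 3 σ bonds, plus one π bond, giving a steric number of 3, so it is sp2.
C8 carries 3 σ bonds, plus one π bond, giving a steric number of 3, so it is sp2.
C9: 4 σ bonds; 4 regions of electron density → sp3.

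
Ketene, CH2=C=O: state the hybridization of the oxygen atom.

The oxygen atom: 1 σ bond and 2 lone pairs, plus one π bond — 3 electron domains, sp2.

sp^2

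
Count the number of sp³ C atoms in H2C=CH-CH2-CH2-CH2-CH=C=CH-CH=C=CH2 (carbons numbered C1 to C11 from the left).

3

C1: sp2
C2: sp2
C3: sp3 ✓
C4: sp3 ✓
C5: sp3 ✓
C6: sp2
C7: sp
C8: sp2
C9: sp2
C10: sp
C11: sp2
C3, C4, C5 → 3 sp3 carbons.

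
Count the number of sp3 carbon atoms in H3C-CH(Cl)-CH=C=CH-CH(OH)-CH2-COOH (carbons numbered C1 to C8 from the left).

4

C1: sp3 ✓
C2: sp3 ✓
C3: sp2
C4: sp
C5: sp2
C6: sp3 ✓
C7: sp3 ✓
C8: sp2
C1, C2, C6, C7 → 4 sp3 carbons.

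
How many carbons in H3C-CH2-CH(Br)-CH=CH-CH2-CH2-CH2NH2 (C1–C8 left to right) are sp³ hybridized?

6

C1: sp3 ✓
C2: sp3 ✓
C3: sp3 ✓
C4: sp2
C5: sp2
C6: sp3 ✓
C7: sp3 ✓
C8: sp3 ✓
C1, C2, C3, C6, C7, C8 → 6 sp3 carbons.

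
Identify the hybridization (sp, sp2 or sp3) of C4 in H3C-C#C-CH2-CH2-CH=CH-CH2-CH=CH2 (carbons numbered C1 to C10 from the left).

sp3

C4 carries 4 σ bonds, giving a steric number of 4, so it is sp3.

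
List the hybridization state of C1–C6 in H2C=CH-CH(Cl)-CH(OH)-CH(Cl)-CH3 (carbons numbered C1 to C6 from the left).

C1 sp2, C2 sp2, C3 sp3, C4 sp3, C5 sp3, C6 sp3

C1 — 3 σ bonds, plus one π bond. Steric number 3, so sp2.
C2: 3 σ bonds, plus one π bond; 3 regions of electron density → sp2.
C3 is sp3: 4 σ bonds, 4 electron-density regions.
C4 is sp3: 4 σ bonds, 4 electron-density regions.
C5 — 4 σ bonds. Steric number 4, so sp3.
C6 (4 σ bonds) has steric number 4: sp3.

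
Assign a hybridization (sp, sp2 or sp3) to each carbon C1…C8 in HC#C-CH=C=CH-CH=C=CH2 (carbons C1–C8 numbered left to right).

C1 sp, C2 sp, C3 sp2, C4 sp, C5 sp2, C6 sp2, C7 sp, C8 sp2

C1: 2 σ bonds, plus two π bonds; 2 regions of electron density → sp.
C2 is sp: 2 σ bonds, plus two π bonds, 2 electron-density regions.
C3: 3 σ bonds, plus one π bond; 3 regions of electron density → sp2.
C4 has 2 σ bonds, plus two π bonds: steric number 2 → sp.
C5 — 3 σ bonds, plus one π bond. Steric number 3, so sp2.
C6 (3 σ bonds, plus one π bond) has steric number 3: sp2.
C7 — 2 σ bonds, plus two π bonds. Steric number 2, so sp.
C8 carries 3 σ bonds, plus one π bond, giving a steric number of 3, so it is sp2.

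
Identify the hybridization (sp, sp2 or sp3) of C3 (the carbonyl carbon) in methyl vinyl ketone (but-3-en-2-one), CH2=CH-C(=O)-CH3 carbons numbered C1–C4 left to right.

sp^2

C3 (the carbonyl carbon): 3 σ bonds, plus one π bond — 3 electron domains, sp2.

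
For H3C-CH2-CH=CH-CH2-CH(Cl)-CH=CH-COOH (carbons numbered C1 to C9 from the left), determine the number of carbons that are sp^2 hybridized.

C1: sp3
C2: sp3
C3: sp2 ✓
C4: sp2 ✓
C5: sp3
C6: sp3
C7: sp2 ✓
C8: sp2 ✓
C9: sp2 ✓
C3, C4, C7, C8, C9 → 5 sp2 carbons.

5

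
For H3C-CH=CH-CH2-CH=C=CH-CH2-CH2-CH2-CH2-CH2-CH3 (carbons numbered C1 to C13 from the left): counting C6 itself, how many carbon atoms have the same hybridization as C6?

1

C6 is sp (two π bonds).
C1: sp3
C2: sp2
C3: sp2
C4: sp3
C5: sp2
C6: sp ✓
C7: sp2
C8: sp3
C9: sp3
C10: sp3
C11: sp3
C12: sp3
C13: sp3
1 carbon is sp.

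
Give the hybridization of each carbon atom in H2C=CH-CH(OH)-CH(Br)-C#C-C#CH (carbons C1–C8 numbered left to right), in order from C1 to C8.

C1 sp2, C2 sp2, C3 sp3, C4 sp3, C5 sp, C6 sp, C7 sp, C8 sp

C1 has 3 σ bonds, plus one π bond: steric number 3 → sp2.
C2 — 3 σ bonds, plus one π bond. Steric number 3, so sp2.
C3 carries 4 σ bonds, giving a steric number of 4, so it is sp3.
C4 has 4 σ bonds: steric number 4 → sp3.
C5: 2 σ bonds, plus two π bonds; 2 regions of electron density → sp.
C6: 2 σ bonds, plus two π bonds — 2 electron domains, sp.
C7: 2 σ bonds, plus two π bonds; 2 regions of electron density → sp.
C8 (2 σ bonds, plus two π bonds) has steric number 2: sp.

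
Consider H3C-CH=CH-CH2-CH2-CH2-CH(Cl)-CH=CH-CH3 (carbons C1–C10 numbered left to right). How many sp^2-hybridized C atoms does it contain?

4

C1: sp3
C2: sp2 ✓
C3: sp2 ✓
C4: sp3
C5: sp3
C6: sp3
C7: sp3
C8: sp2 ✓
C9: sp2 ✓
C10: sp3
C2, C3, C8, C9 → 4 sp2 carbons.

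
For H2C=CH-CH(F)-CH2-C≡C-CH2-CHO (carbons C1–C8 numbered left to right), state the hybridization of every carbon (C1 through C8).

C1 — 3 σ bonds, plus one π bond. Steric number 3, so sp2.
C2 — 3 σ bonds, plus one π bond. Steric number 3, so sp2.
C3: 4 σ bonds — 4 electron domains, sp3.
C4 has 4 σ bonds: steric number 4 → sp3.
C5 is sp: 2 σ bonds, plus two π bonds, 2 electron-density regions.
C6: 2 σ bonds, plus two π bonds — 2 electron domains, sp.
C7: 4 σ bonds — 4 electron domains, sp3.
C8: 3 σ bonds, plus one π bond — 3 electron domains, sp2.

C1 sp2, C2 sp2, C3 sp3, C4 sp3, C5 sp, C6 sp, C7 sp3, C8 sp2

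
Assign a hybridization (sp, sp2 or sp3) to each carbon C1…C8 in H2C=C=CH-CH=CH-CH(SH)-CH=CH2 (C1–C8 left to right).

C1 sp2, C2 sp, C3 sp2, C4 sp2, C5 sp2, C6 sp3, C7 sp2, C8 sp2

C1 — 3 σ bonds, plus one π bond. Steric number 3, so sp2.
C2 carries 2 σ bonds, plus two π bonds, giving a steric number of 2, so it is sp.
C3 is sp2: 3 σ bonds, plus one π bond, 3 electron-density regions.
C4 has 3 σ bonds, plus one π bond: steric number 3 → sp2.
C5: 3 σ bonds, plus one π bond; 3 regions of electron density → sp2.
C6 carries 4 σ bonds, giving a steric number of 4, so it is sp3.
C7: 3 σ bonds, plus one π bond — 3 electron domains, sp2.
C8 (3 σ bonds, plus one π bond) has steric number 3: sp2.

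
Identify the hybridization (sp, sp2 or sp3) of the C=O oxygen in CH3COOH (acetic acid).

sp^2

The C=O oxygen carries 1 σ bond and 2 lone pairs, plus one π bond, giving a steric number of 3, so it is sp2.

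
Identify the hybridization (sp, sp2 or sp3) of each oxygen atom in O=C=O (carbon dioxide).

One σ bond + two lone pairs = steric number 3 → sp2.

sp²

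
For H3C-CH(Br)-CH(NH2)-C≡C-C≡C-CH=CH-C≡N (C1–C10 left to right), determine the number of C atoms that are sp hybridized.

C1: sp3
C2: sp3
C3: sp3
C4: sp ✓
C5: sp ✓
C6: sp ✓
C7: sp ✓
C8: sp2
C9: sp2
C10: sp ✓
C4, C5, C6, C7, C10 → 5 sp carbons.

5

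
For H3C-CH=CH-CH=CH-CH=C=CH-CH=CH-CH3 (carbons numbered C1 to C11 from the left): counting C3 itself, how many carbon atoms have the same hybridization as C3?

8

C3 is sp2 (one π bond).
C1: sp3
C2: sp2 ✓
C3: sp2 ✓
C4: sp2 ✓
C5: sp2 ✓
C6: sp2 ✓
C7: sp
C8: sp2 ✓
C9: sp2 ✓
C10: sp2 ✓
C11: sp3
8 carbons are sp2.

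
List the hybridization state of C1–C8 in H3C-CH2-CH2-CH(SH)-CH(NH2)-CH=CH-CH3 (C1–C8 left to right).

C1: 4 σ bonds; 4 regions of electron density → sp3.
C2 carries 4 σ bonds, giving a steric number of 4, so it is sp3.
C3 — 4 σ bonds. Steric number 4, so sp3.
C4: 4 σ bonds; 4 regions of electron density → sp3.
C5 carries 4 σ bonds, giving a steric number of 4, so it is sp3.
C6: 3 σ bonds, plus one π bond — 3 electron domains, sp2.
C7: 3 σ bonds, plus one π bond; 3 regions of electron density → sp2.
C8: 4 σ bonds — 4 electron domains, sp3.

C1 sp3, C2 sp3, C3 sp3, C4 sp3, C5 sp3, C6 sp2, C7 sp2, C8 sp3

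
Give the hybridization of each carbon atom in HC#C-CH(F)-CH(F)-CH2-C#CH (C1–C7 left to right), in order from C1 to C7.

C1 sp, C2 sp, C3 sp3, C4 sp3, C5 sp3, C6 sp, C7 sp

C1 is sp: 2 σ bonds, plus two π bonds, 2 electron-density regions.
C2: 2 σ bonds, plus two π bonds — 2 electron domains, sp.
C3 has 4 σ bonds: steric number 4 → sp3.
C4 has 4 σ bonds: steric number 4 → sp3.
C5 is sp3: 4 σ bonds, 4 electron-density regions.
C6: 2 σ bonds, plus two π bonds — 2 electron domains, sp.
C7: 2 σ bonds, plus two π bonds — 2 electron domains, sp.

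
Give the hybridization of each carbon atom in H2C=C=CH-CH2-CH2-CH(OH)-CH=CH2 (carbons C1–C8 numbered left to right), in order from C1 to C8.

C1 sp2, C2 sp, C3 sp2, C4 sp3, C5 sp3, C6 sp3, C7 sp2, C8 sp2

C1: 3 σ bonds, plus one π bond — 3 electron domains, sp2.
C2 is sp: 2 σ bonds, plus two π bonds, 2 electron-density regions.
C3 — 3 σ bonds, plus one π bond. Steric number 3, so sp2.
C4 is sp3: 4 σ bonds, 4 electron-density regions.
C5 carries 4 σ bonds, giving a steric number of 4, so it is sp3.
C6 has 4 σ bonds: steric number 4 → sp3.
C7 — 3 σ bonds, plus one π bond. Steric number 3, so sp2.
C8 carries 3 σ bonds, plus one π bond, giving a steric number of 3, so it is sp2.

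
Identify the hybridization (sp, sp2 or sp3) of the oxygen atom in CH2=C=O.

sp2

The oxygen atom: 1 σ bond and 2 lone pairs, plus one π bond; 3 regions of electron density → sp2.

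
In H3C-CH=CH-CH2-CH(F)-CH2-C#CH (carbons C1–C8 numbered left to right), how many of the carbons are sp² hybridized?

C1: sp3
C2: sp2 ✓
C3: sp2 ✓
C4: sp3
C5: sp3
C6: sp3
C7: sp
C8: sp
C2, C3 → 2 sp2 carbons.

2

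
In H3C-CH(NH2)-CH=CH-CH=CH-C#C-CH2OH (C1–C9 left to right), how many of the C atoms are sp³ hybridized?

3

C1: sp3 ✓
C2: sp3 ✓
C3: sp2
C4: sp2
C5: sp2
C6: sp2
C7: sp
C8: sp
C9: sp3 ✓
C1, C2, C9 → 3 sp3 carbons.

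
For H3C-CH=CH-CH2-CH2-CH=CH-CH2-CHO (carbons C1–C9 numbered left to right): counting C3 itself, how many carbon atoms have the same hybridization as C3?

5

C3 is sp2 (one π bond).
C1: sp3
C2: sp2 ✓
C3: sp2 ✓
C4: sp3
C5: sp3
C6: sp2 ✓
C7: sp2 ✓
C8: sp3
C9: sp2 ✓
5 carbons are sp2.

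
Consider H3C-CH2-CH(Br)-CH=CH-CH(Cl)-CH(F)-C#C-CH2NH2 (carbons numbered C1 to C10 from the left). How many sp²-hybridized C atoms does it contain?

2

C1: sp3
C2: sp3
C3: sp3
C4: sp2 ✓
C5: sp2 ✓
C6: sp3
C7: sp3
C8: sp
C9: sp
C10: sp3
C4, C5 → 2 sp2 carbons.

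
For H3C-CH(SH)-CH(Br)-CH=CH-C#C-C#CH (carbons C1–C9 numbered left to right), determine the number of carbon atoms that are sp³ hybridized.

3

C1: sp3 ✓
C2: sp3 ✓
C3: sp3 ✓
C4: sp2
C5: sp2
C6: sp
C7: sp
C8: sp
C9: sp
C1, C2, C3 → 3 sp3 carbons.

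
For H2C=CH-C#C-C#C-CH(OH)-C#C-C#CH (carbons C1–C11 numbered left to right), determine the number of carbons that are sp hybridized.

8

C1: sp2
C2: sp2
C3: sp ✓
C4: sp ✓
C5: sp ✓
C6: sp ✓
C7: sp3
C8: sp ✓
C9: sp ✓
C10: sp ✓
C11: sp ✓
C3, C4, C5, C6, C8, C9, C10, C11 → 8 sp carbons.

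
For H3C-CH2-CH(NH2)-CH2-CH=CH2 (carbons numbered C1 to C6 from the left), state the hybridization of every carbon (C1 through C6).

C1 (4 σ bonds) has steric number 4: sp3.
C2 (4 σ bonds) has steric number 4: sp3.
C3 (4 σ bonds) has steric number 4: sp3.
C4 has 4 σ bonds: steric number 4 → sp3.
C5 is sp2: 3 σ bonds, plus one π bond, 3 electron-density regions.
C6 has 3 σ bonds, plus one π bond: steric number 3 → sp2.

C1 sp3, C2 sp3, C3 sp3, C4 sp3, C5 sp2, C6 sp2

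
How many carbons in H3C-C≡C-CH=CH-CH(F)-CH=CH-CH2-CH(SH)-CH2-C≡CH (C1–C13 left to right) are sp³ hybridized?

5

C1: sp3 ✓
C2: sp
C3: sp
C4: sp2
C5: sp2
C6: sp3 ✓
C7: sp2
C8: sp2
C9: sp3 ✓
C10: sp3 ✓
C11: sp3 ✓
C12: sp
C13: sp
C1, C6, C9, C10, C11 → 5 sp3 carbons.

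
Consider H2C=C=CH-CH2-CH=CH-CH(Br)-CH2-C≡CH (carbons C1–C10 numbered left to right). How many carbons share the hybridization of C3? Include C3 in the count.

C3 is sp2 (one π bond).
C1: sp2 ✓
C2: sp
C3: sp2 ✓
C4: sp3
C5: sp2 ✓
C6: sp2 ✓
C7: sp3
C8: sp3
C9: sp
C10: sp
4 carbons are sp2.

4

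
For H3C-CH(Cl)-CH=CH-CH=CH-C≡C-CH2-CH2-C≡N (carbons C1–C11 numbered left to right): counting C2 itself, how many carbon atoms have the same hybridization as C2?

4

C2 is sp3 (only σ bonds).
C1: sp3 ✓
C2: sp3 ✓
C3: sp2
C4: sp2
C5: sp2
C6: sp2
C7: sp
C8: sp
C9: sp3 ✓
C10: sp3 ✓
C11: sp
4 carbons are sp3.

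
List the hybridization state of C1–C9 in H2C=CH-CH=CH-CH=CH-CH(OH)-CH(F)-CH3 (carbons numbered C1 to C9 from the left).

C1 sp2, C2 sp2, C3 sp2, C4 sp2, C5 sp2, C6 sp2, C7 sp3, C8 sp3, C9 sp3

C1 (3 σ bonds, plus one π bond) has steric number 3: sp2.
C2 (3 σ bonds, plus one π bond) has steric number 3: sp2.
C3 is sp2: 3 σ bonds, plus one π bond, 3 electron-density regions.
C4 is sp2: 3 σ bonds, plus one π bond, 3 electron-density regions.
C5 (3 σ bonds, plus one π bond) has steric number 3: sp2.
C6 (3 σ bonds, plus one π bond) has steric number 3: sp2.
C7 — 4 σ bonds. Steric number 4, so sp3.
C8: 4 σ bonds — 4 electron domains, sp3.
C9 carries 4 σ bonds, giving a steric number of 4, so it is sp3.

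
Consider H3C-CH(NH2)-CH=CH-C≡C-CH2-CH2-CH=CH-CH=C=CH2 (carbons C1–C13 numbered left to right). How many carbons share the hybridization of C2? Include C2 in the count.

4

C2 is sp3 (only σ bonds).
C1: sp3 ✓
C2: sp3 ✓
C3: sp2
C4: sp2
C5: sp
C6: sp
C7: sp3 ✓
C8: sp3 ✓
C9: sp2
C10: sp2
C11: sp2
C12: sp
C13: sp2
4 carbons are sp3.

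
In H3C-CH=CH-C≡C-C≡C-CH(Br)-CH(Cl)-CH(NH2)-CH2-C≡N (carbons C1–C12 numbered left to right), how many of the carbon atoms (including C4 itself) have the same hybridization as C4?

5

C4 is sp (two π bonds).
C1: sp3
C2: sp2
C3: sp2
C4: sp ✓
C5: sp ✓
C6: sp ✓
C7: sp ✓
C8: sp3
C9: sp3
C10: sp3
C11: sp3
C12: sp ✓
5 carbons are sp.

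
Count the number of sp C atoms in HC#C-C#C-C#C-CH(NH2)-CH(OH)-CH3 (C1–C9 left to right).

C1: sp ✓
C2: sp ✓
C3: sp ✓
C4: sp ✓
C5: sp ✓
C6: sp ✓
C7: sp3
C8: sp3
C9: sp3
C1, C2, C3, C4, C5, C6 → 6 sp carbons.

6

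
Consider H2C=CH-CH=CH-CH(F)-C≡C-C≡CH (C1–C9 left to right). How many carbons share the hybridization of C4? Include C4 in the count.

C4 is sp2 (one π bond).
C1: sp2 ✓
C2: sp2 ✓
C3: sp2 ✓
C4: sp2 ✓
C5: sp3
C6: sp
C7: sp
C8: sp
C9: sp
4 carbons are sp2.

4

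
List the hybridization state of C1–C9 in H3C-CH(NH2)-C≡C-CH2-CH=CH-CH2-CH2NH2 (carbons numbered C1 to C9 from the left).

C1 has 4 σ bonds: steric number 4 → sp3.
C2 has 4 σ bonds: steric number 4 → sp3.
C3 (2 σ bonds, plus two π bonds) has steric number 2: sp.
C4: 2 σ bonds, plus two π bonds; 2 regions of electron density → sp.
C5 has 4 σ bonds: steric number 4 → sp3.
C6: 3 σ bonds, plus one π bond — 3 electron domains, sp2.
C7 — 3 σ bonds, plus one π bond. Steric number 3, so sp2.
C8: 4 σ bonds — 4 electron domains, sp3.
C9 — 4 σ bonds. Steric number 4, so sp3.

C1 sp3, C2 sp3, C3 sp, C4 sp, C5 sp3, C6 sp2, C7 sp2, C8 sp3, C9 sp3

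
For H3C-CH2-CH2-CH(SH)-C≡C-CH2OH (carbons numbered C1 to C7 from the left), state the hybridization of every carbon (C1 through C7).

C1 carries 4 σ bonds, giving a steric number of 4, so it is sp3.
C2 has 4 σ bonds: steric number 4 → sp3.
C3 carries 4 σ bonds, giving a steric number of 4, so it is sp3.
C4 — 4 σ bonds. Steric number 4, so sp3.
C5 — 2 σ bonds, plus two π bonds. Steric number 2, so sp.
C6 (2 σ bonds, plus two π bonds) has steric number 2: sp.
C7: 4 σ bonds; 4 regions of electron density → sp3.

C1 sp3, C2 sp3, C3 sp3, C4 sp3, C5 sp, C6 sp, C7 sp3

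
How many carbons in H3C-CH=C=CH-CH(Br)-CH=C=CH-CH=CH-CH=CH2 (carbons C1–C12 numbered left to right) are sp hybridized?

2

C1: sp3
C2: sp2
C3: sp ✓
C4: sp2
C5: sp3
C6: sp2
C7: sp ✓
C8: sp2
C9: sp2
C10: sp2
C11: sp2
C12: sp2
C3, C7 → 2 sp carbons.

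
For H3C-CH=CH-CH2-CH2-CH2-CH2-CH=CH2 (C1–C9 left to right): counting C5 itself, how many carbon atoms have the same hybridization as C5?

C5 is sp3 (only σ bonds).
C1: sp3 ✓
C2: sp2
C3: sp2
C4: sp3 ✓
C5: sp3 ✓
C6: sp3 ✓
C7: sp3 ✓
C8: sp2
C9: sp2
5 carbons are sp3.

5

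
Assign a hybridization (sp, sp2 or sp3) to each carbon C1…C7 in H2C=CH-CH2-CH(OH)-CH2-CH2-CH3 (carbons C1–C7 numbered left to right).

C1 is sp2: 3 σ bonds, plus one π bond, 3 electron-density regions.
C2 — 3 σ bonds, plus one π bond. Steric number 3, so sp2.
C3 — 4 σ bonds. Steric number 4, so sp3.
C4 is sp3: 4 σ bonds, 4 electron-density regions.
C5 is sp3: 4 σ bonds, 4 electron-density regions.
C6 carries 4 σ bonds, giving a steric number of 4, so it is sp3.
C7 carries 4 σ bonds, giving a steric number of 4, so it is sp3.

C1 sp2, C2 sp2, C3 sp3, C4 sp3, C5 sp3, C6 sp3, C7 sp3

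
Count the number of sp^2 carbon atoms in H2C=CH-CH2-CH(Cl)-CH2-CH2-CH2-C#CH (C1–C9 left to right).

C1: sp2 ✓
C2: sp2 ✓
C3: sp3
C4: sp3
C5: sp3
C6: sp3
C7: sp3
C8: sp
C9: sp
C1, C2 → 2 sp2 carbons.

2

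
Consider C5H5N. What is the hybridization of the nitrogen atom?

sp2

N has two σ bonds and one lone pair in the ring plane (steric number 3 → sp2); its p orbital contributes one electron to the aromatic π system via the C=N double bond.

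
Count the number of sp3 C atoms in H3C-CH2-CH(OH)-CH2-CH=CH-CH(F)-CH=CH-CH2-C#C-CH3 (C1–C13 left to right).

C1: sp3 ✓
C2: sp3 ✓
C3: sp3 ✓
C4: sp3 ✓
C5: sp2
C6: sp2
C7: sp3 ✓
C8: sp2
C9: sp2
C10: sp3 ✓
C11: sp
C12: sp
C13: sp3 ✓
C1, C2, C3, C4, C7, C10, C13 → 7 sp3 carbons.

7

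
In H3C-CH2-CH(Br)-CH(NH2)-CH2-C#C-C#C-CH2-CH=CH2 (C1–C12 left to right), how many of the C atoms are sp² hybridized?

2

C1: sp3
C2: sp3
C3: sp3
C4: sp3
C5: sp3
C6: sp
C7: sp
C8: sp
C9: sp
C10: sp3
C11: sp2 ✓
C12: sp2 ✓
C11, C12 → 2 sp2 carbons.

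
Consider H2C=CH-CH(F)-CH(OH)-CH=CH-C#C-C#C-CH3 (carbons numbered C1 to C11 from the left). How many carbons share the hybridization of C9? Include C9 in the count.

C9 is sp (two π bonds).
C1: sp2
C2: sp2
C3: sp3
C4: sp3
C5: sp2
C6: sp2
C7: sp ✓
C8: sp ✓
C9: sp ✓
C10: sp ✓
C11: sp3
4 carbons are sp.

4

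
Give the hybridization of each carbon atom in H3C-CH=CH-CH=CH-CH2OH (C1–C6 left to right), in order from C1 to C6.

C1 — 4 σ bonds. Steric number 4, so sp3.
C2 (3 σ bonds, plus one π bond) has steric number 3: sp2.
C3 — 3 σ bonds, plus one π bond. Steric number 3, so sp2.
C4 is sp2: 3 σ bonds, plus one π bond, 3 electron-density regions.
C5 carries 3 σ bonds, plus one π bond, giving a steric number of 3, so it is sp2.
C6: 4 σ bonds — 4 electron domains, sp3.

C1 sp3, C2 sp2, C3 sp2, C4 sp2, C5 sp2, C6 sp3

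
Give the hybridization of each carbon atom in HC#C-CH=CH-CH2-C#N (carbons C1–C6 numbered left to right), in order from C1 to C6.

C1 — 2 σ bonds, plus two π bonds. Steric number 2, so sp.
C2 carries 2 σ bonds, plus two π bonds, giving a steric number of 2, so it is sp.
C3 (3 σ bonds, plus one π bond) has steric number 3: sp2.
C4 is sp2: 3 σ bonds, plus one π bond, 3 electron-density regions.
C5 is sp3: 4 σ bonds, 4 electron-density regions.
C6: 2 σ bonds, plus two π bonds — 2 electron domains, sp.

C1 sp, C2 sp, C3 sp2, C4 sp2, C5 sp3, C6 sp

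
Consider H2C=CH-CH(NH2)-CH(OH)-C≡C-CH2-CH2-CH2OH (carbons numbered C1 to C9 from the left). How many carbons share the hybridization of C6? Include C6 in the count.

C6 is sp (two π bonds).
C1: sp2
C2: sp2
C3: sp3
C4: sp3
C5: sp ✓
C6: sp ✓
C7: sp3
C8: sp3
C9: sp3
2 carbons are sp.

2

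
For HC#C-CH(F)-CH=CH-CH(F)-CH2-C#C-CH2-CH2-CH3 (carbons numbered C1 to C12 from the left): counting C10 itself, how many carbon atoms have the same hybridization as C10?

C10 is sp3 (only σ bonds).
C1: sp
C2: sp
C3: sp3 ✓
C4: sp2
C5: sp2
C6: sp3 ✓
C7: sp3 ✓
C8: sp
C9: sp
C10: sp3 ✓
C11: sp3 ✓
C12: sp3 ✓
6 carbons are sp3.

6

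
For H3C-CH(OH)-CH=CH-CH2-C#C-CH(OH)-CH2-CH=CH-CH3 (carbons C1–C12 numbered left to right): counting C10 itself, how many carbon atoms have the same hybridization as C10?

4

C10 is sp2 (one π bond).
C1: sp3
C2: sp3
C3: sp2 ✓
C4: sp2 ✓
C5: sp3
C6: sp
C7: sp
C8: sp3
C9: sp3
C10: sp2 ✓
C11: sp2 ✓
C12: sp3
4 carbons are sp2.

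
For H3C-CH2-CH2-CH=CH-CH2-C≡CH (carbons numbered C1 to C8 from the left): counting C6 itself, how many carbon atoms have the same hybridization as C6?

C6 is sp3 (only σ bonds).
C1: sp3 ✓
C2: sp3 ✓
C3: sp3 ✓
C4: sp2
C5: sp2
C6: sp3 ✓
C7: sp
C8: sp
4 carbons are sp3.

4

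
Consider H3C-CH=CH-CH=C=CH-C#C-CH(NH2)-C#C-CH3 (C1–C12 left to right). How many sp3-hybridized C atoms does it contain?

C1: sp3 ✓
C2: sp2
C3: sp2
C4: sp2
C5: sp
C6: sp2
C7: sp
C8: sp
C9: sp3 ✓
C10: sp
C11: sp
C12: sp3 ✓
C1, C9, C12 → 3 sp3 carbons.

3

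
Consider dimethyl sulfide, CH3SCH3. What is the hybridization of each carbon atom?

sp3

Each carbon atom: 4 σ bonds; 4 regions of electron density → sp3.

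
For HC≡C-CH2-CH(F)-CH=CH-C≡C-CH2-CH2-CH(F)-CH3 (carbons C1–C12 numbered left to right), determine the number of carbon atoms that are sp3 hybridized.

C1: sp
C2: sp
C3: sp3 ✓
C4: sp3 ✓
C5: sp2
C6: sp2
C7: sp
C8: sp
C9: sp3 ✓
C10: sp3 ✓
C11: sp3 ✓
C12: sp3 ✓
C3, C4, C9, C10, C11, C12 → 6 sp3 carbons.

6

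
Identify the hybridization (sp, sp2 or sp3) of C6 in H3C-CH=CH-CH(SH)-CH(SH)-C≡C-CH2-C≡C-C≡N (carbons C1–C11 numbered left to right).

C6: 2 σ bonds, plus two π bonds — 2 electron domains, sp.

sp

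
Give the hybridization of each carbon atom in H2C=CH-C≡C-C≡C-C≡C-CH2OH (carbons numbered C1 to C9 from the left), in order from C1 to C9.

C1 sp2, C2 sp2, C3 sp, C4 sp, C5 sp, C6 sp, C7 sp, C8 sp, C9 sp3

C1: 3 σ bonds, plus one π bond; 3 regions of electron density → sp2.
C2 — 3 σ bonds, plus one π bond. Steric number 3, so sp2.
C3 has 2 σ bonds, plus two π bonds: steric number 2 → sp.
C4 — 2 σ bonds, plus two π bonds. Steric number 2, so sp.
C5 has 2 σ bonds, plus two π bonds: steric number 2 → sp.
C6 has 2 σ bonds, plus two π bonds: steric number 2 → sp.
C7 — 2 σ bonds, plus two π bonds. Steric number 2, so sp.
C8 — 2 σ bonds, plus two π bonds. Steric number 2, so sp.
C9 — 4 σ bonds. Steric number 4, so sp3.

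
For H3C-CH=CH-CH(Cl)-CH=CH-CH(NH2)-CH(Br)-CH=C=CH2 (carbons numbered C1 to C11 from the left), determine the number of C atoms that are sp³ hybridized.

4

C1: sp3 ✓
C2: sp2
C3: sp2
C4: sp3 ✓
C5: sp2
C6: sp2
C7: sp3 ✓
C8: sp3 ✓
C9: sp2
C10: sp
C11: sp2
C1, C4, C7, C8 → 4 sp3 carbons.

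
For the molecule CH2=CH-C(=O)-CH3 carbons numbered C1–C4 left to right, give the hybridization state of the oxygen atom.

The oxygen atom: 1 σ bond and 2 lone pairs, plus one π bond; 3 regions of electron density → sp2.

sp^2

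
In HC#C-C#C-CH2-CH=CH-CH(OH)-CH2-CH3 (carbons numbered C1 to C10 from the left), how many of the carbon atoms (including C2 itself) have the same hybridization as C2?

C2 is sp (two π bonds).
C1: sp ✓
C2: sp ✓
C3: sp ✓
C4: sp ✓
C5: sp3
C6: sp2
C7: sp2
C8: sp3
C9: sp3
C10: sp3
4 carbons are sp.

4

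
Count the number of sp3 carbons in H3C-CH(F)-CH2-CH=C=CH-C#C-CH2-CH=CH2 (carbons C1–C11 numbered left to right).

4

C1: sp3 ✓
C2: sp3 ✓
C3: sp3 ✓
C4: sp2
C5: sp
C6: sp2
C7: sp
C8: sp
C9: sp3 ✓
C10: sp2
C11: sp2
C1, C2, C3, C9 → 4 sp3 carbons.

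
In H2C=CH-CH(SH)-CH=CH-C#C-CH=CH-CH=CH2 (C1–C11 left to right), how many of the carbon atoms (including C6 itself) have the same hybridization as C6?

2

C6 is sp (two π bonds).
C1: sp2
C2: sp2
C3: sp3
C4: sp2
C5: sp2
C6: sp ✓
C7: sp ✓
C8: sp2
C9: sp2
C10: sp2
C11: sp2
2 carbons are sp.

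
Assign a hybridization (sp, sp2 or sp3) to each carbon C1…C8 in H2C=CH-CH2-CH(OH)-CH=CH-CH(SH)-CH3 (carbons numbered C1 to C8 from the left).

C1: 3 σ bonds, plus one π bond — 3 electron domains, sp2.
C2 carries 3 σ bonds, plus one π bond, giving a steric number of 3, so it is sp2.
C3 has 4 σ bonds: steric number 4 → sp3.
C4 — 4 σ bonds. Steric number 4, so sp3.
C5 (3 σ bonds, plus one π bond) has steric number 3: sp2.
C6: 3 σ bonds, plus one π bond — 3 electron domains, sp2.
C7 (4 σ bonds) has steric number 4: sp3.
C8 carries 4 σ bonds, giving a steric number of 4, so it is sp3.

C1 sp2, C2 sp2, C3 sp3, C4 sp3, C5 sp2, C6 sp2, C7 sp3, C8 sp3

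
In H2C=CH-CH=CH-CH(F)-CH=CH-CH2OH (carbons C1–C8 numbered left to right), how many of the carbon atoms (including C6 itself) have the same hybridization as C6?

6

C6 is sp2 (one π bond).
C1: sp2 ✓
C2: sp2 ✓
C3: sp2 ✓
C4: sp2 ✓
C5: sp3
C6: sp2 ✓
C7: sp2 ✓
C8: sp3
6 carbons are sp2.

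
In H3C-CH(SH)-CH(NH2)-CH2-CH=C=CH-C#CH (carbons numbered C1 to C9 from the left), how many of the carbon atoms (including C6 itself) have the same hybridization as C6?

3

C6 is sp (two π bonds).
C1: sp3
C2: sp3
C3: sp3
C4: sp3
C5: sp2
C6: sp ✓
C7: sp2
C8: sp ✓
C9: sp ✓
3 carbons are sp.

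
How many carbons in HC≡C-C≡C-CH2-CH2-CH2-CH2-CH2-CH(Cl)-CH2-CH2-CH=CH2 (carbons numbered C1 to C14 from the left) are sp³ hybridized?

C1: sp
C2: sp
C3: sp
C4: sp
C5: sp3 ✓
C6: sp3 ✓
C7: sp3 ✓
C8: sp3 ✓
C9: sp3 ✓
C10: sp3 ✓
C11: sp3 ✓
C12: sp3 ✓
C13: sp2
C14: sp2
C5, C6, C7, C8, C9, C10, C11, C12 → 8 sp3 carbons.

8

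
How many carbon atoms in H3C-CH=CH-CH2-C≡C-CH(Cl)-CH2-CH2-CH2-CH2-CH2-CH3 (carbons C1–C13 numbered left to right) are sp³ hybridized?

9

C1: sp3 ✓
C2: sp2
C3: sp2
C4: sp3 ✓
C5: sp
C6: sp
C7: sp3 ✓
C8: sp3 ✓
C9: sp3 ✓
C10: sp3 ✓
C11: sp3 ✓
C12: sp3 ✓
C13: sp3 ✓
C1, C4, C7, C8, C9, C10, C11, C12, C13 → 9 sp3 carbons.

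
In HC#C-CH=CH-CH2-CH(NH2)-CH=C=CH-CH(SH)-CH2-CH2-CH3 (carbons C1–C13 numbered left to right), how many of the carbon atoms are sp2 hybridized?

4

C1: sp
C2: sp
C3: sp2 ✓
C4: sp2 ✓
C5: sp3
C6: sp3
C7: sp2 ✓
C8: sp
C9: sp2 ✓
C10: sp3
C11: sp3
C12: sp3
C13: sp3
C3, C4, C7, C9 → 4 sp2 carbons.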